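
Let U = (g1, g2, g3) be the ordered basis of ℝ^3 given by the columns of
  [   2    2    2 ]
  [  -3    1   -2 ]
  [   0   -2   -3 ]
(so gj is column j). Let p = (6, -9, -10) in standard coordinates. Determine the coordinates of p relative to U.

We seek scalars with c_1 g1 + ... + c_3 g3 = p; equivalently solve M c = p where the columns of M are g1, ..., g3.
Gaussian elimination on [M | p] yields c = (0, -1, 4).
Check: 0·g1 - g2 + 4g3 = (6, -9, -10).

(0, -1, 4)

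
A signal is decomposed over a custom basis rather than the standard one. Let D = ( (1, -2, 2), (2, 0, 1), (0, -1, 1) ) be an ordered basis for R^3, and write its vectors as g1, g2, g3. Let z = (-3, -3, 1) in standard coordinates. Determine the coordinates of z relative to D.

(1, -2, 1)

Write z = c_1 g1 + ... + c_3 g3 and solve for the c_i.
Solving this 3x3 system gives c = (1, -2, 1).
Check: g1 - 2g2 + g3 = (-3, -3, 1).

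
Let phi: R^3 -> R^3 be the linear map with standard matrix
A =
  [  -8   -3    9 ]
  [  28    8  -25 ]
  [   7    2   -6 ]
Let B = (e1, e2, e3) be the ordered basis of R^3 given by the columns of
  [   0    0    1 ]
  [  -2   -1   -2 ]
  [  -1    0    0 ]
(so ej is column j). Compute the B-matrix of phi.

[[-2, 2, -3], [1, -2, -2], [-3, 3, -2]]

The j-th column of [phi]_B is [phi(ej)]_B.
phi(e1) = A e1 = (-3, 9, 2) = -2e1 + e2 - 3e3, so column 1 is (-2, 1, -3).
Repeating for e2, e3 and assembling the columns gives [[-2, 2, -3], [1, -2, -2], [-3, 3, -2]].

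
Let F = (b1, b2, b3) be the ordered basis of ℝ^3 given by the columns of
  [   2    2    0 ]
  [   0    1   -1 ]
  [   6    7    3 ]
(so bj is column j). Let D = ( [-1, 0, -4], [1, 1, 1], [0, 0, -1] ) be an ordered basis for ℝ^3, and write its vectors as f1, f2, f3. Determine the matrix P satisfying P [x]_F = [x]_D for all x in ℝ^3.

Column j of P is [bj]_D, since P maps F-coordinates to D-coordinates.
Expressing b1 in D: b1 = -2f1 + 0·f2 + 2f3, so column 1 of P is [-2, 0, 2].
Doing the same for each bj gives P = [[-2, -1, -1], [0, 1, -1], [2, -2, 0]].

[[-2, -1, -1], [0, 1, -1], [2, -2, 0]]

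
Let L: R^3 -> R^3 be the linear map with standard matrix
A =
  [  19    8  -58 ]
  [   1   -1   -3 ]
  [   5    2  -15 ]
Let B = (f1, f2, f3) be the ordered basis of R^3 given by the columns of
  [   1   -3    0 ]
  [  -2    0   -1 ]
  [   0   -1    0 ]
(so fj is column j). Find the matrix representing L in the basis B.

With P the matrix whose columns are f1, ..., f3, [L]_B = P^(-1) A P.
Column by column: L(f1) = A f1 = [3, 3, 1]; its B-coordinates [0, -1, -3] give column 1.
Continuing for each basis vector yields [L]_B = [[0, 1, -2], [-1, 0, 2], [-3, -2, 3]].

[[0, 1, -2], [-1, 0, 2], [-3, -2, 3]]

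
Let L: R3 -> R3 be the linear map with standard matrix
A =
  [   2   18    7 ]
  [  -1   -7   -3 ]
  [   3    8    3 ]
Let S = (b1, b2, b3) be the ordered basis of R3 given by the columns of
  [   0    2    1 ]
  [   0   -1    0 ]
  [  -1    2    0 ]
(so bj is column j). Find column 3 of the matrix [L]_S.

Compute L(b3) = A b3 = <2, -1, 3> in standard coordinates.
Then write this in S-coordinates: solve for y in y_1 b1 + ... + y_3 b3 = <2, -1, 3>.
This gives y = <-1, 1, 0>, which is column 3 of [L]_S.

<-1, 1, 0>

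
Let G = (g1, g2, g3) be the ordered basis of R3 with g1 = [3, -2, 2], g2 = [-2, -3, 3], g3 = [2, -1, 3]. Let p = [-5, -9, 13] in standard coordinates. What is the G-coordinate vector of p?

[-1, 3, 2]

Write p = c_1 g1 + ... + c_3 g3 and solve for the c_i.
Solving this 3x3 system gives c = (-1, 3, 2).
Check: -g1 + 3g2 + 2g3 = [-5, -9, 13].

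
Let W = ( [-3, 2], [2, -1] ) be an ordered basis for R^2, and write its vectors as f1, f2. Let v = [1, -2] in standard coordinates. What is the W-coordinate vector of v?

We seek scalars with c_1 f1 + c_2 f2 = v; equivalently solve M c = v where the columns of M are f1, f2.
System: -3c_1 + 2c_2 = 1, 2c_1 - c_2 = -2; solving gives c_1 = -3, c_2 = -4.
Check: -3f1 - 4f2 = [1, -2].

[-3, -4]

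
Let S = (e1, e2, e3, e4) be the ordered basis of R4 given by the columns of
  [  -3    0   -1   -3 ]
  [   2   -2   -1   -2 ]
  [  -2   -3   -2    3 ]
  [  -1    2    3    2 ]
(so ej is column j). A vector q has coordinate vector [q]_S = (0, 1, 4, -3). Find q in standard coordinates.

By definition q = 0·e1 + e2 + 4e3 - 3e4.
Summing componentwise gives (5, 0, -20, 8).

(5, 0, -20, 8)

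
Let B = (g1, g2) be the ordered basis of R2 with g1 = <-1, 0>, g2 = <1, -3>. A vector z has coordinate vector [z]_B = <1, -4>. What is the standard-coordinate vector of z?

<-5, 12>

By definition z = g1 - 4g2.
Summing componentwise gives <-5, 12>.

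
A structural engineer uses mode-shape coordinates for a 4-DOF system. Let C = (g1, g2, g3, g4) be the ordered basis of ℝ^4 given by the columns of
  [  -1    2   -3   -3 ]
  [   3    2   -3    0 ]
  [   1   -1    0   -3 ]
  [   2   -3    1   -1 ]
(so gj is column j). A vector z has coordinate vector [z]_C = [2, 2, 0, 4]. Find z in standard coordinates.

The coordinates say z = 2g1 + 2g2 + 0·g3 + 4g4; adding the scaled basis vectors gives [-10, 10, -12, -6].

[-10, 10, -12, -6]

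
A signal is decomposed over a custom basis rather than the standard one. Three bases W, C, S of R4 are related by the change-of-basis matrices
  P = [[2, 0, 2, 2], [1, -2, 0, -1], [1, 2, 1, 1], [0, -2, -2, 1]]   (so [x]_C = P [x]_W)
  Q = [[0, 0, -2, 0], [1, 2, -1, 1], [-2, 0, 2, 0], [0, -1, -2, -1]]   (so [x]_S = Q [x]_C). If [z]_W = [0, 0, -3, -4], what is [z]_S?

Apply P to get C-coordinates [-14, 4, -7, 2], then Q to get S-coordinates.
The result is [z]_S = [14, 3, 14, 8].

[14, 3, 14, 8]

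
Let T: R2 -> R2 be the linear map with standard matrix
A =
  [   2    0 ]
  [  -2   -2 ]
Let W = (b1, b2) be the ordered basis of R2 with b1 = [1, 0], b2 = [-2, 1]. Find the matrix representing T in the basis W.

[[-2, 0], [-2, 2]]

With P the matrix whose columns are b1, b2, [T]_W = P^(-1) A P.
Column by column: T(b1) = A b1 = [2, -2]; its W-coordinates [-2, -2] give column 1.
Continuing for each basis vector yields [T]_W = [[-2, 0], [-2, 2]].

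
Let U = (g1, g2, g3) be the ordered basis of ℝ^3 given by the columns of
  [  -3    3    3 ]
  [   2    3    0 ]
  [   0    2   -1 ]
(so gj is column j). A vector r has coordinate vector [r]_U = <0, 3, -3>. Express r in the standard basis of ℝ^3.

r = M [r]_U, where M has columns g1, ..., g3.
Carrying out the matrix-vector product, r = <0, 9, 9>.

<0, 9, 9>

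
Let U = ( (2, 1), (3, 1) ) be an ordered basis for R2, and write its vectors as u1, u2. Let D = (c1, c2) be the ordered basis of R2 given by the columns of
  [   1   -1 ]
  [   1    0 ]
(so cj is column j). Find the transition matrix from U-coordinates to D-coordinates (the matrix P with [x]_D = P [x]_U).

Let M have columns uj and N have columns cj. Then for every x, N [x]_D = x = M [x]_U, so P = N^(-1) M.
Since det N = 1, N^(-1) has integer entries; multiplying gives P = [[1, 1], [-1, -2]].

[[1, 1], [-1, -2]]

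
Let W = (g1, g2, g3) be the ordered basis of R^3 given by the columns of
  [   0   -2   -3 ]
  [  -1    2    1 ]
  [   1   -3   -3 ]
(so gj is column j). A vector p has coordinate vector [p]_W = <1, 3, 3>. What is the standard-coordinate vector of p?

<-15, 8, -17>

The coordinates say p = g1 + 3g2 + 3g3; adding the scaled basis vectors gives <-15, 8, -17>.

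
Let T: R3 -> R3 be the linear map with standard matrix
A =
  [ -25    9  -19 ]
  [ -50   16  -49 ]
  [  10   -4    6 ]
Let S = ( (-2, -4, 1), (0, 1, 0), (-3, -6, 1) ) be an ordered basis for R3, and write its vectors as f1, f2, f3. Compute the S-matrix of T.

[[1, -3, 2], [-3, -2, 1], [1, -1, -2]]

Let P have columns f1, ..., f3. Then [T]_S = P^(-1) A P.
Here det P = 1, so P^(-1) is integer; computing A P first and then P^(-1)(A P) gives [[1, -3, 2], [-3, -2, 1], [1, -1, -2]].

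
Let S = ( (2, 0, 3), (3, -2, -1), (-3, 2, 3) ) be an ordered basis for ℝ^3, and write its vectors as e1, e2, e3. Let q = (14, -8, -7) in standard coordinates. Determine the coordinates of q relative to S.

We seek scalars with c_1 e1 + ... + c_3 e3 = q; equivalently solve M c = q where the columns of M are e1, ..., e3.
Gaussian elimination on [M | q] yields c = (1, 1, -3).
Check: e1 + e2 - 3e3 = (14, -8, -7).

(1, 1, -3)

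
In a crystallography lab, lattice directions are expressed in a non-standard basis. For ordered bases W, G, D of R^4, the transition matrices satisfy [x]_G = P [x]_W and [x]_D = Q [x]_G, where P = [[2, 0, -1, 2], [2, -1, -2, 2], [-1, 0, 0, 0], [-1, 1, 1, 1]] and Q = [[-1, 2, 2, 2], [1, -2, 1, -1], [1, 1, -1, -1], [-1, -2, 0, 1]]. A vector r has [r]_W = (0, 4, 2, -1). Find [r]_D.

(-6, 11, -19, 29)

First [r]_G = P [r]_W = (-4, -10, 0, 5).
Then [r]_D = Q [r]_G = (-6, 11, -19, 29).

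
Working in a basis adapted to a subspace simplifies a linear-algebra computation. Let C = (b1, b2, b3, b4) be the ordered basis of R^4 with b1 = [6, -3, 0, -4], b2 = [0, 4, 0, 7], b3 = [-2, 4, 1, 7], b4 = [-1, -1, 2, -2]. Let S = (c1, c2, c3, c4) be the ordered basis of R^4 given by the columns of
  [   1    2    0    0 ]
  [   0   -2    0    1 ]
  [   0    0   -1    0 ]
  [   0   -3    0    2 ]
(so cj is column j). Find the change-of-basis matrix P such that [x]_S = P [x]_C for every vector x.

[[2, 2, 0, -1], [2, -1, -1, 0], [0, 0, -1, -2], [1, 2, 2, -1]]

Let M have columns bj and N have columns cj. Then for every x, N [x]_S = x = M [x]_C, so P = N^(-1) M.
Since det N = 1, N^(-1) has integer entries; multiplying gives P = [[2, 2, 0, -1], [2, -1, -1, 0], [0, 0, -1, -2], [1, 2, 2, -1]].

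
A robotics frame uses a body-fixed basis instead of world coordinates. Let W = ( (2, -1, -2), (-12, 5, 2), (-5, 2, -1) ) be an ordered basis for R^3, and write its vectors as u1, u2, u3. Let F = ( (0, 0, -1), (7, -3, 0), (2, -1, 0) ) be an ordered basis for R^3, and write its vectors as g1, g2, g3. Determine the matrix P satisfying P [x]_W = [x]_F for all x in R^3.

Let M have columns uj and N have columns gj. Then for every x, N [x]_F = x = M [x]_W, so P = N^(-1) M.
Since det N = 1, N^(-1) has integer entries; multiplying gives P = [[2, -2, 1], [0, -2, -1], [1, 1, 1]].

[[2, -2, 1], [0, -2, -1], [1, 1, 1]]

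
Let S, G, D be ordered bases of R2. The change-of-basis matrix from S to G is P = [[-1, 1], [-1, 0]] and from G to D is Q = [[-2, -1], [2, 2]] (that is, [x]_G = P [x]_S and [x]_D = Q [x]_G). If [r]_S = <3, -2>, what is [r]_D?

<13, -16>

First [r]_G = P [r]_S = <-5, -3>.
Then [r]_D = Q [r]_G = <13, -16>.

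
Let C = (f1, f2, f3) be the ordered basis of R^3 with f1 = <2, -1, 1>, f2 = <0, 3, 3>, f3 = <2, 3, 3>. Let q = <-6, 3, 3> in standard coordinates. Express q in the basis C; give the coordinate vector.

<0, 4, -3>

[q]_C is the unique c with M c = q, where M has columns f1, ..., f3.
Row-reducing the augmented matrix [M | q] gives c = (0, 4, -3).
Check: 0·f1 + 4f2 - 3f3 = <-6, 3, 3>.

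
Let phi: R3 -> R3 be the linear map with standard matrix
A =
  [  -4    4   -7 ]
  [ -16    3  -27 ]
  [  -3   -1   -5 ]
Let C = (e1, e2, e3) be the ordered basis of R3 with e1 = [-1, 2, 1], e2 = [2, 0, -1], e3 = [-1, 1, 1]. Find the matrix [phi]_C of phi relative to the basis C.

The j-th column of [phi]_C is [phi(ej)]_C.
phi(e1) = A e1 = [5, -5, -4] = -2e1 + e2 - e3, so column 1 is [-2, 1, -1].
Repeating for e2, e3 and assembling the columns gives [[-2, -2, -3], [1, -2, -2], [-1, -1, -2]].

[[-2, -2, -3], [1, -2, -2], [-1, -1, -2]]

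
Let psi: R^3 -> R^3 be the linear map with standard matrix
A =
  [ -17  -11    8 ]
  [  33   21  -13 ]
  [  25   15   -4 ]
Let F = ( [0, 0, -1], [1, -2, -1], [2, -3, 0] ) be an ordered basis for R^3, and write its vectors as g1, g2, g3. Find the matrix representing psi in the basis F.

[[-2, 0, -2], [-2, 1, -3], [-3, -2, 1]]

The j-th column of [psi]_F is [psi(gj)]_F.
psi(g1) = A g1 = [-8, 13, 4] = -2g1 - 2g2 - 3g3, so column 1 is [-2, -2, -3].
Repeating for g2, g3 and assembling the columns gives [[-2, 0, -2], [-2, 1, -3], [-3, -2, 1]].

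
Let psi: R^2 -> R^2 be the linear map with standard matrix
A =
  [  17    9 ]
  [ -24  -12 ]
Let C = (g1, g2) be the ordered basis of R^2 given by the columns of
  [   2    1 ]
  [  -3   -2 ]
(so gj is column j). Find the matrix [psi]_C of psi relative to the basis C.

[[2, -2], [3, 3]]

With P the matrix whose columns are g1, g2, [psi]_C = P^(-1) A P.
Column by column: psi(g1) = A g1 = (7, -12); its C-coordinates (2, 3) give column 1.
Continuing for each basis vector yields [psi]_C = [[2, -2], [3, 3]].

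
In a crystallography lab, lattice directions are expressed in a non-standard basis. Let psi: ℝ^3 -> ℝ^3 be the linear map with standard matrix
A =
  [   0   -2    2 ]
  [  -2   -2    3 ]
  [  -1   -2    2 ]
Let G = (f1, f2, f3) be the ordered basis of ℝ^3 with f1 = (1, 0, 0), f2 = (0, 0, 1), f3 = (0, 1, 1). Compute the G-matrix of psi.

The j-th column of [psi]_G is [psi(fj)]_G.
psi(f1) = A f1 = (0, -2, -1) = 0·f1 + f2 - 2f3, so column 1 is (0, 1, -2).
Repeating for f2, f3 and assembling the columns gives [[0, 2, 0], [1, -1, -1], [-2, 3, 1]].

[[0, 2, 0], [1, -1, -1], [-2, 3, 1]]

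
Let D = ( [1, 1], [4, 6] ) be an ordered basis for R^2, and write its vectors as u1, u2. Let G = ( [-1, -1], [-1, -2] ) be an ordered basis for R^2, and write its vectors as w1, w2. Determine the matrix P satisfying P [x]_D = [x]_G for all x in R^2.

[[-1, -2], [0, -2]]

Column j of P is [uj]_G, since P maps D-coordinates to G-coordinates.
Expressing u1 in G: u1 = -w1 + 0·w2, so column 1 of P is [-1, 0].
Doing the same for each uj gives P = [[-1, -2], [0, -2]].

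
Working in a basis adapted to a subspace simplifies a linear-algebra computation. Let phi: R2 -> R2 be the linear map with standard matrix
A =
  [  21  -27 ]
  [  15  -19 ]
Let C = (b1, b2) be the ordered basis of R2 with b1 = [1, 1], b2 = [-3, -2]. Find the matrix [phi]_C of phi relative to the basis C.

[[0, -3], [2, 2]]

Let P have columns b1, b2. Then [phi]_C = P^(-1) A P.
Here det P = 1, so P^(-1) is integer; computing A P first and then P^(-1)(A P) gives [[0, -3], [2, 2]].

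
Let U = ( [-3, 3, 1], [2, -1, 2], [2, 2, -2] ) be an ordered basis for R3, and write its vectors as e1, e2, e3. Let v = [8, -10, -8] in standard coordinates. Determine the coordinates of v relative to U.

[-4, -2, 0]

Write v = c_1 e1 + ... + c_3 e3 and solve for the c_i.
Gaussian elimination on [M | v] yields c = (-4, -2, 0).
Check: -4e1 - 2e2 + 0·e3 = [8, -10, -8].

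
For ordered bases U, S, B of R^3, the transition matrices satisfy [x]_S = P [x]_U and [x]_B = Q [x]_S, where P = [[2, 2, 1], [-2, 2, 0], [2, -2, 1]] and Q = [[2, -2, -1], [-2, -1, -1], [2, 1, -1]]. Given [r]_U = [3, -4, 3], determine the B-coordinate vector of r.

[13, -5, -29]

Composing the changes, [r]_B = Q P [r]_U.
Q P = [[6, 2, 1], [-4, -4, -3], [0, 8, 1]]; applying this to [3, -4, 3] gives [13, -5, -29].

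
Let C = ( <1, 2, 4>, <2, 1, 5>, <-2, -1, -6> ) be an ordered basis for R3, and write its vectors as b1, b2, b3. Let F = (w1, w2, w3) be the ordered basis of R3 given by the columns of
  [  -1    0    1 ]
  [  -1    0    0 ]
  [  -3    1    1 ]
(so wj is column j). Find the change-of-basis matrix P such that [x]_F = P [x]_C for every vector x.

Let M have columns bj and N have columns wj. Then for every x, N [x]_F = x = M [x]_C, so P = N^(-1) M.
Since det N = -1, N^(-1) has integer entries; multiplying gives P = [[-2, -1, 1], [-1, 1, -2], [-1, 1, -1]].

[[-2, -1, 1], [-1, 1, -2], [-1, 1, -1]]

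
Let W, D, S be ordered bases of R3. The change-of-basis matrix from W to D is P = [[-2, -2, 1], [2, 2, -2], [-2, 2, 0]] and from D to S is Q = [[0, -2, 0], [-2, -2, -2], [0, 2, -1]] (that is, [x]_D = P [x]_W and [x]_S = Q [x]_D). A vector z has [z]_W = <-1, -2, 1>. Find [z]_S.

<16, 6, -14>

Apply P to get D-coordinates <7, -8, -2>, then Q to get S-coordinates.
The result is [z]_S = <16, 6, -14>.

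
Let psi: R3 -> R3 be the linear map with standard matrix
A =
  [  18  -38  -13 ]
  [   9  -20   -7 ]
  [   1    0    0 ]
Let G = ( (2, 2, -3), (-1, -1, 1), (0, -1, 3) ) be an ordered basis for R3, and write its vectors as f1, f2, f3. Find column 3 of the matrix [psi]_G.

(1, 3, 0)

Compute psi(f3) = A f3 = (-1, -1, 0) in standard coordinates.
Then write this in G-coordinates: solve for y in y_1 f1 + ... + y_3 f3 = (-1, -1, 0).
This gives y = (1, 3, 0), which is column 3 of [psi]_G.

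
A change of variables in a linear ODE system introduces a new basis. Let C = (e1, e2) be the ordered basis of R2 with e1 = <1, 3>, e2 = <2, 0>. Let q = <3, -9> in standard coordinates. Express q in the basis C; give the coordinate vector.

Write q = c_1 e1 + c_2 e2 and solve for the c_i.
System: c_1 + 2c_2 = 3, 3c_1 + 0c_2 = -9; solving gives c_1 = -3, c_2 = 3.
Check: -3e1 + 3e2 = <3, -9>.

<-3, 3>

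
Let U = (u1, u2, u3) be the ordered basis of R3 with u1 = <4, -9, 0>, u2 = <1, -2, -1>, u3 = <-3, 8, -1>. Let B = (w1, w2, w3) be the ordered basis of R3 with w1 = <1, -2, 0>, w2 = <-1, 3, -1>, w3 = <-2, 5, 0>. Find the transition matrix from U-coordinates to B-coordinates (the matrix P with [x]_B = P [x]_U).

Let M have columns uj and N have columns wj. Then for every x, N [x]_B = x = M [x]_U, so P = N^(-1) M.
Since det N = 1, N^(-1) has integer entries; multiplying gives P = [[2, 0, 0], [0, 1, 1], [-1, -1, 1]].

[[2, 0, 0], [0, 1, 1], [-1, -1, 1]]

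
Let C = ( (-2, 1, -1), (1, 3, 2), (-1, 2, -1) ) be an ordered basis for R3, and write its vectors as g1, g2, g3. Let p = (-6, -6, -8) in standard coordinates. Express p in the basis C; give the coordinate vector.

(1, -3, 1)

Write p = c_1 g1 + ... + c_3 g3 and solve for the c_i.
Row-reducing the augmented matrix [M | p] gives c = (1, -3, 1).
Check: g1 - 3g2 + g3 = (-6, -6, -8).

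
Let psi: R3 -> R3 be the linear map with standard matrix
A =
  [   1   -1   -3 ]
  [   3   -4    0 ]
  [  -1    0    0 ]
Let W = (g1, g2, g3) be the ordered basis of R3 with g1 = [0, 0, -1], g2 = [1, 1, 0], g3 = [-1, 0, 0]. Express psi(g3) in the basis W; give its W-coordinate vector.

Column 3 of [psi]_W is the W-coordinate vector of psi(g3).
In standard coordinates psi(g3) = A g3 = [-1, -3, 1].
Converting to W: [-1, -3, 1] = -g1 - 3g2 - 2g3, so the coordinate vector is [-1, -3, -2].

[-1, -3, -2]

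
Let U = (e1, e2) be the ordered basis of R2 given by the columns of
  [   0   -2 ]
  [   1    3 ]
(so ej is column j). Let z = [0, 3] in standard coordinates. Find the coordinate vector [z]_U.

[3, 0]

We seek scalars with c_1 e1 + c_2 e2 = z; equivalently solve M c = z where the columns of M are e1, e2.
System: 0c_1 - 2c_2 = 0, c_1 + 3c_2 = 3; solving gives c_1 = 3, c_2 = 0.
Check: 3e1 + 0·e2 = [0, 3].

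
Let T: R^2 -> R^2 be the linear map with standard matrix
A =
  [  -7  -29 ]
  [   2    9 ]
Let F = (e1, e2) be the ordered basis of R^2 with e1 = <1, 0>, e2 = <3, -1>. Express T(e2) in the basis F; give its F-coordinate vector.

<-1, 3>

Compute T(e2) = A e2 = <8, -3> in standard coordinates.
Then write this in F-coordinates: solve for y in y_1 e1 + y_2 e2 = <8, -3>.
This gives y = <-1, 3>, which is column 2 of [T]_F.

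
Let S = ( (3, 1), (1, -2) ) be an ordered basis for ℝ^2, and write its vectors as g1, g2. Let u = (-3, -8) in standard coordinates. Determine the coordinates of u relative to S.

(-2, 3)

Write u = c_1 g1 + c_2 g2 and solve for the c_i.
System: 3c_1 + c_2 = -3, c_1 - 2c_2 = -8; solving gives c_1 = -2, c_2 = 3.
Check: -2g1 + 3g2 = (-3, -8).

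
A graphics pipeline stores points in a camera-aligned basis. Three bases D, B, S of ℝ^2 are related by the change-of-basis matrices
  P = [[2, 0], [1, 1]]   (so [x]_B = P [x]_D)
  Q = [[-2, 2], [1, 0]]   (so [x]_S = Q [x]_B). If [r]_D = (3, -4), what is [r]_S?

(-14, 6)

First [r]_B = P [r]_D = (6, -1).
Then [r]_S = Q [r]_B = (-14, 6).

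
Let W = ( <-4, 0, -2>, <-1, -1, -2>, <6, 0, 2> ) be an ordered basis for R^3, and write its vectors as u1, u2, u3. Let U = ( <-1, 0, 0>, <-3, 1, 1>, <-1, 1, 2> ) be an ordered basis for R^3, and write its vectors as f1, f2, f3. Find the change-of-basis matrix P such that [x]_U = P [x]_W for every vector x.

[[0, 2, -2], [2, 0, -2], [-2, -1, 2]]

Let M have columns uj and N have columns fj. Then for every x, N [x]_U = x = M [x]_W, so P = N^(-1) M.
Since det N = -1, N^(-1) has integer entries; multiplying gives P = [[0, 2, -2], [2, 0, -2], [-2, -1, 2]].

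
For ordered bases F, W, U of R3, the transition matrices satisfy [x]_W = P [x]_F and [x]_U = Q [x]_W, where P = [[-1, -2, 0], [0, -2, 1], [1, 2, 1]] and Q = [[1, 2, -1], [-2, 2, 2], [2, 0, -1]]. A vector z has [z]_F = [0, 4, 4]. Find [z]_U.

[-28, 32, -28]

Composing the changes, [z]_U = Q P [z]_F.
Q P = [[-2, -8, 1], [4, 4, 4], [-3, -6, -1]]; applying this to [0, 4, 4] gives [-28, 32, -28].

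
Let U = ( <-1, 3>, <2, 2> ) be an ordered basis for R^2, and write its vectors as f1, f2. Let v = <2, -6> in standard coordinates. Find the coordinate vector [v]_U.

<-2, 0>

Write v = c_1 f1 + c_2 f2 and solve for the c_i.
System: -c_1 + 2c_2 = 2, 3c_1 + 2c_2 = -6; solving gives c_1 = -2, c_2 = 0.
Check: -2f1 + 0·f2 = <2, -6>.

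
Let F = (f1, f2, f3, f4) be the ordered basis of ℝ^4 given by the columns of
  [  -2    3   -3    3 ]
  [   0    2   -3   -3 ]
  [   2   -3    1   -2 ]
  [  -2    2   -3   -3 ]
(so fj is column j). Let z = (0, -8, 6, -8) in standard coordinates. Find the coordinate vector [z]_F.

We seek scalars with c_1 f1 + ... + c_4 f4 = z; equivalently solve M c = z where the columns of M are f1, ..., f4.
Solving this 4x4 system gives c = (0, -4, -2, 2).
Check: 0·f1 - 4f2 - 2f3 + 2f4 = (0, -8, 6, -8).

(0, -4, -2, 2)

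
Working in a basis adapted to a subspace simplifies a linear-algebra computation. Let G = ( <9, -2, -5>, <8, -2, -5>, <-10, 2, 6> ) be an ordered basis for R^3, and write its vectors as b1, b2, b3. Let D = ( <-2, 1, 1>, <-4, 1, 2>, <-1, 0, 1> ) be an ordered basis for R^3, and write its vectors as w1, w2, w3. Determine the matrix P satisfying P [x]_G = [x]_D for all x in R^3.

[[0, -1, 0], [-2, -1, 2], [-1, -2, 2]]

Let M have columns bj and N have columns wj. Then for every x, N [x]_D = x = M [x]_G, so P = N^(-1) M.
Since det N = 1, N^(-1) has integer entries; multiplying gives P = [[0, -1, 0], [-2, -1, 2], [-1, -2, 2]].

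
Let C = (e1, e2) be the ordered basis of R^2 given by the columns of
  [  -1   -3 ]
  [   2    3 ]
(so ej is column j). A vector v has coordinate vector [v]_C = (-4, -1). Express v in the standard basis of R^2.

(7, -11)

By definition v = -4e1 - e2.
Summing componentwise gives (7, -11).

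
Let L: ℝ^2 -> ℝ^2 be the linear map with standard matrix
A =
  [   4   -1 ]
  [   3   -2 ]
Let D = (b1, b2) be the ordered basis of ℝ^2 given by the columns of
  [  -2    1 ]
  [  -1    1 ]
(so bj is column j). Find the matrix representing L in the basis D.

Let P have columns b1, b2. Then [L]_D = P^(-1) A P.
Here det P = -1, so P^(-1) is integer; computing A P first and then P^(-1)(A P) gives [[3, -2], [-1, -1]].

[[3, -2], [-1, -1]]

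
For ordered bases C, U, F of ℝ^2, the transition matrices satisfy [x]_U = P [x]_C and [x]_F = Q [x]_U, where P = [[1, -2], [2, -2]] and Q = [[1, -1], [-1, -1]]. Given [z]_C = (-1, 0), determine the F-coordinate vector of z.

(1, 3)

First [z]_U = P [z]_C = (-1, -2).
Then [z]_F = Q [z]_U = (1, 3).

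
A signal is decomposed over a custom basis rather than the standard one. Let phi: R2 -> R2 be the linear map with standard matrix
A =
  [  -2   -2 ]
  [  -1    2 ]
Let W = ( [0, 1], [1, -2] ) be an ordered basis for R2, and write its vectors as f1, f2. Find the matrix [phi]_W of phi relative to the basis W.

[[-2, -1], [-2, 2]]

The j-th column of [phi]_W is [phi(fj)]_W.
phi(f1) = A f1 = [-2, 2] = -2f1 - 2f2, so column 1 is [-2, -2].
Repeating for f2 and assembling the columns gives [[-2, -1], [-2, 2]].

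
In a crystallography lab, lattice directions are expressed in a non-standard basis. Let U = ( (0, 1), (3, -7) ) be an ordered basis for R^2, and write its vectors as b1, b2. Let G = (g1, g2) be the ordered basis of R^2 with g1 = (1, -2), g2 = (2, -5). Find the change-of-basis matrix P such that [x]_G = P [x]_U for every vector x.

[[2, 1], [-1, 1]]

Let M have columns bj and N have columns gj. Then for every x, N [x]_G = x = M [x]_U, so P = N^(-1) M.
Since det N = -1, N^(-1) has integer entries; multiplying gives P = [[2, 1], [-1, 1]].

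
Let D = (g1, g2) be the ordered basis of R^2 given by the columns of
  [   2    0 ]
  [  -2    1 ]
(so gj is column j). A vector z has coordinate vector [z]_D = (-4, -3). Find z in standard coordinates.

The coordinates say z = -4g1 - 3g2; adding the scaled basis vectors gives (-8, 5).

(-8, 5)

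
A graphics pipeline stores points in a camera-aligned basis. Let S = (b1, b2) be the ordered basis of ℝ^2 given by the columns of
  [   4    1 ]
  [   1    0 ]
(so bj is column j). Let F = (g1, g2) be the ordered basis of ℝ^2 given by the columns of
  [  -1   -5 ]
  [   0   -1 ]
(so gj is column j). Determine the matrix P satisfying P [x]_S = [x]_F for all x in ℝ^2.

[[1, -1], [-1, 0]]

Column j of P is [bj]_F, since P maps S-coordinates to F-coordinates.
Expressing b1 in F: b1 = g1 - g2, so column 1 of P is <1, -1>.
Doing the same for each bj gives P = [[1, -1], [-1, 0]].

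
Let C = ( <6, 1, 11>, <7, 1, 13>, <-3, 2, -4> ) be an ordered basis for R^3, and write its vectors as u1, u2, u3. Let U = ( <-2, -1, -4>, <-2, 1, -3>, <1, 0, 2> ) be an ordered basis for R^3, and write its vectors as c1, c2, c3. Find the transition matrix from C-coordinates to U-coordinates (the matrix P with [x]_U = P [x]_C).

Column j of P is [uj]_U, since P maps C-coordinates to U-coordinates.
Expressing u1 in U: u1 = -2c1 - c2 + 0·c3, so column 1 of P is <-2, -1, 0>.
Doing the same for each uj gives P = [[-2, -2, 0], [-1, -1, 2], [0, 1, 1]].

[[-2, -2, 0], [-1, -1, 2], [0, 1, 1]]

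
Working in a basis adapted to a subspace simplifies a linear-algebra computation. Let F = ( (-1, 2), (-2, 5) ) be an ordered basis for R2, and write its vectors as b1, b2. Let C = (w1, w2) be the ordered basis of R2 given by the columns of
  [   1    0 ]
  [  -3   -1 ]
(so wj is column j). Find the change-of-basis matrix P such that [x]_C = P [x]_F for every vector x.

Column j of P is [bj]_C, since P maps F-coordinates to C-coordinates.
Expressing b1 in C: b1 = -w1 + w2, so column 1 of P is (-1, 1).
Doing the same for each bj gives P = [[-1, -2], [1, 1]].

[[-1, -2], [1, 1]]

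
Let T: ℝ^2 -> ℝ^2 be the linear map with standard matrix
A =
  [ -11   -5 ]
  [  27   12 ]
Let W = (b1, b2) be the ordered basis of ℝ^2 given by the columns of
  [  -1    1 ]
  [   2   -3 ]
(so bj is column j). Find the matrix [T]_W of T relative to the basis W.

[[0, -3], [1, 1]]

With P the matrix whose columns are b1, b2, [T]_W = P^(-1) A P.
Column by column: T(b1) = A b1 = <1, -3>; its W-coordinates <0, 1> give column 1.
Continuing for each basis vector yields [T]_W = [[0, -3], [1, 1]].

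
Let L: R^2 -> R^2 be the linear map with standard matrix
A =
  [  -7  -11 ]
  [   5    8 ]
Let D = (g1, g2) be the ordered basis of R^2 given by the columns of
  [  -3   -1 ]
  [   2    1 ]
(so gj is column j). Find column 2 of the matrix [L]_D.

[1, 1]

Column 2 of [L]_D is the D-coordinate vector of L(g2).
In standard coordinates L(g2) = A g2 = [-4, 3].
Converting to D: [-4, 3] = g1 + g2, so the coordinate vector is [1, 1].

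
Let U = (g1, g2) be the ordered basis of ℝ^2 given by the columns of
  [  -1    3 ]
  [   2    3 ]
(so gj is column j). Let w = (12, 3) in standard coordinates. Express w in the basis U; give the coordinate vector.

[w]_U is the unique c with M c = w, where M has columns g1, g2.
System: -c_1 + 3c_2 = 12, 2c_1 + 3c_2 = 3; solving gives c_1 = -3, c_2 = 3.
Check: -3g1 + 3g2 = (12, 3).

(-3, 3)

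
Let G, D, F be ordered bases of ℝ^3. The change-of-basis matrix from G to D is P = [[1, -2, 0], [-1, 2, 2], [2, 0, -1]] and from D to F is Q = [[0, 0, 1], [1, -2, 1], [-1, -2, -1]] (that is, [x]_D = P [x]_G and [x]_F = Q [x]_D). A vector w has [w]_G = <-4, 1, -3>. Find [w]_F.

<-5, -11, 11>

First [w]_D = P [w]_G = <-6, 0, -5>.
Then [w]_F = Q [w]_D = <-5, -11, 11>.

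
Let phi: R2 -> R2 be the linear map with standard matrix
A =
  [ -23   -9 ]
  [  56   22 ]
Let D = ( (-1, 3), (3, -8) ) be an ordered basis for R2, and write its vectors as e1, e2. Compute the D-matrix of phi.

Let P have columns e1, e2. Then [phi]_D = P^(-1) A P.
Here det P = -1, so P^(-1) is integer; computing A P first and then P^(-1)(A P) gives [[-2, 0], [-2, 1]].

[[-2, 0], [-2, 1]]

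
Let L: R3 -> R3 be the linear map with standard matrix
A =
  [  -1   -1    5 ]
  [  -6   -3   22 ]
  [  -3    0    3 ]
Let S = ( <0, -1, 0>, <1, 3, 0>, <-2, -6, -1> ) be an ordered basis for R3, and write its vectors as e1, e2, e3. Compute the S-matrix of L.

[[0, 3, 1], [1, 2, -3], [0, 3, -3]]

Let P have columns e1, ..., e3. Then [L]_S = P^(-1) A P.
Here det P = -1, so P^(-1) is integer; computing A P first and then P^(-1)(A P) gives [[0, 3, 1], [1, 2, -3], [0, 3, -3]].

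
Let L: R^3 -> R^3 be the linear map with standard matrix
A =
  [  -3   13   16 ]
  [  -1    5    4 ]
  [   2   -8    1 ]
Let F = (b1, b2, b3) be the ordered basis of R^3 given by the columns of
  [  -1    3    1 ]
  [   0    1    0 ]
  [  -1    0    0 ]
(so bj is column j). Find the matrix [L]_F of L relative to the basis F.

[[3, 2, -2], [-3, 2, -1], [-1, 0, -2]]

Let P have columns b1, ..., b3. Then [L]_F = P^(-1) A P.
Here det P = 1, so P^(-1) is integer; computing A P first and then P^(-1)(A P) gives [[3, 2, -2], [-3, 2, -1], [-1, 0, -2]].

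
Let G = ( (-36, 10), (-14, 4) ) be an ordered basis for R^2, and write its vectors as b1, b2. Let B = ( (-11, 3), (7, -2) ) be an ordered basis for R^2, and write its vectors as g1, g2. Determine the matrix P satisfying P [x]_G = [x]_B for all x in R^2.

Take x = bj: its G-coordinates are the j-th standard unit vector, so P e_j — column j of P — equals [bj]_B.
b1 = 2g1 - 2g2, giving column 1 = (2, -2); repeating for each j gives P = [[2, 0], [-2, -2]].

[[2, 0], [-2, -2]]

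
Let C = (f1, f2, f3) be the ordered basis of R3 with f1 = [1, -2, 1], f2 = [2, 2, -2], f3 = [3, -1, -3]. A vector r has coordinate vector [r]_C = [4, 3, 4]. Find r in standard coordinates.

The coordinates say r = 4f1 + 3f2 + 4f3; adding the scaled basis vectors gives [22, -6, -14].

[22, -6, -14]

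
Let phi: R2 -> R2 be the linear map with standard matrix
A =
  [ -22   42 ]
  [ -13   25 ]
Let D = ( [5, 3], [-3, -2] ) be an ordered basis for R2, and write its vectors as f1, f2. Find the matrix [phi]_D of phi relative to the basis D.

With P the matrix whose columns are f1, f2, [phi]_D = P^(-1) A P.
Column by column: phi(f1) = A f1 = [16, 10]; its D-coordinates [2, -2] give column 1.
Continuing for each basis vector yields [phi]_D = [[2, -3], [-2, 1]].

[[2, -3], [-2, 1]]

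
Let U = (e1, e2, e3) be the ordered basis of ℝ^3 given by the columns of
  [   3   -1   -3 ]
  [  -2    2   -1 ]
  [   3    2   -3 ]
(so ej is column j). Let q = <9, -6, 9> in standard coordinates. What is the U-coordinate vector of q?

<3, 0, 0>

Write q = c_1 e1 + ... + c_3 e3 and solve for the c_i.
Solving this 3x3 system gives c = (3, 0, 0).
Check: 3e1 + 0·e2 + 0·e3 = <9, -6, 9>.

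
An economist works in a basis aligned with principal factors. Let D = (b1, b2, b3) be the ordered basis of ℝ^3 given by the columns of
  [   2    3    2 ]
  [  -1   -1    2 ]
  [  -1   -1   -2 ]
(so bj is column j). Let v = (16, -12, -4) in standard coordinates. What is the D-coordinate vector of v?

We seek scalars with c_1 b1 + ... + c_3 b3 = v; equivalently solve M c = v where the columns of M are b1, ..., b3.
Gaussian elimination on [M | v] yields c = (4, 4, -2).
Check: 4b1 + 4b2 - 2b3 = (16, -12, -4).

(4, 4, -2)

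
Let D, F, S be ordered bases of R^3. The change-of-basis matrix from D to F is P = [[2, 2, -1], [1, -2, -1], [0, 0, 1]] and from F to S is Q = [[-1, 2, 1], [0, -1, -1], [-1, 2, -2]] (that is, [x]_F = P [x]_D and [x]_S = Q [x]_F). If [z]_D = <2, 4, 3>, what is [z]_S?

<-24, 6, -33>

Composing the changes, [z]_S = Q P [z]_D.
Q P = [[0, -6, 0], [-1, 2, 0], [0, -6, -3]]; applying this to <2, 4, 3> gives <-24, 6, -33>.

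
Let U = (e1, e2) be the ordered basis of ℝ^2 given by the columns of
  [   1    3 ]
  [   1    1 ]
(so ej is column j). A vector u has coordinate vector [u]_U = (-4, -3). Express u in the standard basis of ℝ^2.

By definition u = -4e1 - 3e2.
Summing componentwise gives (-13, -7).

(-13, -7)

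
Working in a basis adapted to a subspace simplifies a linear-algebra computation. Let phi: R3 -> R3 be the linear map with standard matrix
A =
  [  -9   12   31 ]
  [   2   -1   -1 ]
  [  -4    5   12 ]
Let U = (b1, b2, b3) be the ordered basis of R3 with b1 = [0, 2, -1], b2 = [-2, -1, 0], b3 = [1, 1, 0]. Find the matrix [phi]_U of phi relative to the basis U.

[[2, -3, -1], [2, -3, 0], [-3, 0, 3]]

Let P have columns b1, ..., b3. Then [phi]_U = P^(-1) A P.
Here det P = 1, so P^(-1) is integer; computing A P first and then P^(-1)(A P) gives [[2, -3, -1], [2, -3, 0], [-3, 0, 3]].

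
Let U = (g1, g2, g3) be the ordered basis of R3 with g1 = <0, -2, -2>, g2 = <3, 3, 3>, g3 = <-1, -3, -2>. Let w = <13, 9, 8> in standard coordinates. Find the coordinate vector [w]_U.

[w]_U is the unique c with M c = w, where M has columns g1, ..., g3.
Gaussian elimination on [M | w] yields c = (3, 4, -1).
Check: 3g1 + 4g2 - g3 = <13, 9, 8>.

<3, 4, -1>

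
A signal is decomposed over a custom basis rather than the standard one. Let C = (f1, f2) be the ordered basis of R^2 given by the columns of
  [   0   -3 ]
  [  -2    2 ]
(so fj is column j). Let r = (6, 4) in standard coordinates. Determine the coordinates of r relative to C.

We seek scalars with c_1 f1 + c_2 f2 = r; equivalently solve M c = r where the columns of M are f1, f2.
System: 0c_1 - 3c_2 = 6, -2c_1 + 2c_2 = 4; solving gives c_1 = -4, c_2 = -2.
Check: -4f1 - 2f2 = (6, 4).

(-4, -2)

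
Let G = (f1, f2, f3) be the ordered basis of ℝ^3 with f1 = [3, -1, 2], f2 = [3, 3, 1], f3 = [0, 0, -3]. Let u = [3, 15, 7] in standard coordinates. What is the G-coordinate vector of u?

We seek scalars with c_1 f1 + ... + c_3 f3 = u; equivalently solve M c = u where the columns of M are f1, ..., f3.
Row-reducing the augmented matrix [M | u] gives c = (-3, 4, -3).
Check: -3f1 + 4f2 - 3f3 = [3, 15, 7].

[-3, 4, -3]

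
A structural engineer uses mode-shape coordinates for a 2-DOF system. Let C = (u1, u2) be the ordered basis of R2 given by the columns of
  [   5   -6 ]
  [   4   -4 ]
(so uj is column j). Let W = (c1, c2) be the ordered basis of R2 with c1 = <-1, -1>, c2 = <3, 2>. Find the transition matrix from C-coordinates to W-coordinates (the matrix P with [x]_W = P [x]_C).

Take x = uj: its C-coordinates are the j-th standard unit vector, so P e_j — column j of P — equals [uj]_W.
u1 = -2c1 + c2, giving column 1 = <-2, 1>; repeating for each j gives P = [[-2, 0], [1, -2]].

[[-2, 0], [1, -2]]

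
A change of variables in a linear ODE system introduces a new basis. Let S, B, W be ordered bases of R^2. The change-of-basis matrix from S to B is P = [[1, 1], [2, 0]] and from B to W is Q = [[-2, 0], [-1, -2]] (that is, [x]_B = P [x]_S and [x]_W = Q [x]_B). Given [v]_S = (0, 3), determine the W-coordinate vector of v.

First [v]_B = P [v]_S = (3, 0).
Then [v]_W = Q [v]_B = (-6, -3).

(-6, -3)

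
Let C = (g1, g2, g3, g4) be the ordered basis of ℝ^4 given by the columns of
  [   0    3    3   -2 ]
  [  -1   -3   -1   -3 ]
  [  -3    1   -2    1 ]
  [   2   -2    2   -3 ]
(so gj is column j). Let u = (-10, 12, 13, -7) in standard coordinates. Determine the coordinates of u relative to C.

Write u = c_1 g1 + ... + c_4 g4 and solve for the c_i.
Solving this 4x4 system gives c = (-3, -1, -3, -1).
Check: -3g1 - g2 - 3g3 - g4 = (-10, 12, 13, -7).

(-3, -1, -3, -1)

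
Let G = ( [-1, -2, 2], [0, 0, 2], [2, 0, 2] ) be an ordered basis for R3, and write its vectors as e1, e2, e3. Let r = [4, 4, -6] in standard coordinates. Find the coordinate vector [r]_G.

Write r = c_1 e1 + ... + c_3 e3 and solve for the c_i.
Row-reducing the augmented matrix [M | r] gives c = (-2, -2, 1).
Check: -2e1 - 2e2 + e3 = [4, 4, -6].

[-2, -2, 1]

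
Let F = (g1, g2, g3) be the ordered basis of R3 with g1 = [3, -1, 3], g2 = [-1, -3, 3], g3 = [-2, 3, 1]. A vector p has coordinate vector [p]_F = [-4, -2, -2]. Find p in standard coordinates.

The coordinates say p = -4g1 - 2g2 - 2g3; adding the scaled basis vectors gives [-6, 4, -20].

[-6, 4, -20]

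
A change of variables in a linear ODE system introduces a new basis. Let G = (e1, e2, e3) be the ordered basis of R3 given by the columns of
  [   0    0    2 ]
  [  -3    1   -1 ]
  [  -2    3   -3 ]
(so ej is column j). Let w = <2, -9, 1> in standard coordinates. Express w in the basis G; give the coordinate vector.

<4, 4, 1>

Write w = c_1 e1 + ... + c_3 e3 and solve for the c_i.
Solving this 3x3 system gives c = (4, 4, 1).
Check: 4e1 + 4e2 + e3 = <2, -9, 1>.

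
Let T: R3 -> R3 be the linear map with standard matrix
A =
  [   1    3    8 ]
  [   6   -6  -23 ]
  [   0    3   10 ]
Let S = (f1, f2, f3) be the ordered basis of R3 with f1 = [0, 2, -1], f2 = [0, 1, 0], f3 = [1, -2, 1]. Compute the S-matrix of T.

The j-th column of [T]_S is [T(fj)]_S.
T(f1) = A f1 = [-2, 11, -4] = 2f1 + 3f2 - 2f3, so column 1 is [2, 3, -2].
Repeating for f2, f3 and assembling the columns gives [[2, 0, -1], [3, 0, 3], [-2, 3, 3]].

[[2, 0, -1], [3, 0, 3], [-2, 3, 3]]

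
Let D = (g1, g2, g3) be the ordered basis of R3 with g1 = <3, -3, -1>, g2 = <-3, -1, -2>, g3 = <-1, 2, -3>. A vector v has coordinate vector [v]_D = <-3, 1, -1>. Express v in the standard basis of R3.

<-11, 6, 4>

The coordinates say v = -3g1 + g2 - g3; adding the scaled basis vectors gives <-11, 6, 4>.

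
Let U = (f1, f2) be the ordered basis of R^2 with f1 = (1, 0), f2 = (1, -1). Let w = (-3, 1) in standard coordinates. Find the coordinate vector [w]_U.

[w]_U is the unique c with M c = w, where M has columns f1, f2.
System: c_1 + c_2 = -3, 0c_1 - c_2 = 1; solving gives c_1 = -2, c_2 = -1.
Check: -2f1 - f2 = (-3, 1).

(-2, -1)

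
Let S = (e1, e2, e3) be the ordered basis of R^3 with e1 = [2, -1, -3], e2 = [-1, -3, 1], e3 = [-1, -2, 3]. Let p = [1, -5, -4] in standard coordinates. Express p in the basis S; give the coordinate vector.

[1, 2, -1]

[p]_S is the unique c with M c = p, where M has columns e1, ..., e3.
Row-reducing the augmented matrix [M | p] gives c = (1, 2, -1).
Check: e1 + 2e2 - e3 = [1, -5, -4].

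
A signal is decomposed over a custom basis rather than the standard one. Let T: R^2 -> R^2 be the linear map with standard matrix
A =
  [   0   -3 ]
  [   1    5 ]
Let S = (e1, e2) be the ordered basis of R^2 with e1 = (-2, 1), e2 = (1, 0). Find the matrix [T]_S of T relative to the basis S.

[[3, 1], [3, 2]]

Let P have columns e1, e2. Then [T]_S = P^(-1) A P.
Here det P = -1, so P^(-1) is integer; computing A P first and then P^(-1)(A P) gives [[3, 1], [3, 2]].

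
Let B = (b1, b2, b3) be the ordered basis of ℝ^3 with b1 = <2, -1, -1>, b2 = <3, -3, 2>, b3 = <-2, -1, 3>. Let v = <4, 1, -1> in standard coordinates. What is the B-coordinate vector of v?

We seek scalars with c_1 b1 + ... + c_3 b3 = v; equivalently solve M c = v where the columns of M are b1, ..., b3.
Gaussian elimination on [M | v] yields c = (-4, 2, -3).
Check: -4b1 + 2b2 - 3b3 = <4, 1, -1>.

<-4, 2, -3>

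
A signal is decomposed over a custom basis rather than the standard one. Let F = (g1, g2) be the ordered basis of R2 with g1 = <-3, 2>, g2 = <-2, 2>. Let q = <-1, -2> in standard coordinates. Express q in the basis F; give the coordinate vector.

<3, -4>

Write q = c_1 g1 + c_2 g2 and solve for the c_i.
System: -3c_1 - 2c_2 = -1, 2c_1 + 2c_2 = -2; solving gives c_1 = 3, c_2 = -4.
Check: 3g1 - 4g2 = <-1, -2>.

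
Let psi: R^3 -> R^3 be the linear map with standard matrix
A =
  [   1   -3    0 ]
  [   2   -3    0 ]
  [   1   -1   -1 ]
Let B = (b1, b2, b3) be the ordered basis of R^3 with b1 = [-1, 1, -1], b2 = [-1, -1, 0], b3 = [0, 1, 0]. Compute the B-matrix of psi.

With P the matrix whose columns are b1, ..., b3, [psi]_B = P^(-1) A P.
Column by column: psi(b1) = A b1 = [-4, -5, -1]; its B-coordinates [1, 3, -3] give column 1.
Continuing for each basis vector yields [psi]_B = [[1, 0, 1], [3, -2, 2], [-3, -1, -2]].

[[1, 0, 1], [3, -2, 2], [-3, -1, -2]]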